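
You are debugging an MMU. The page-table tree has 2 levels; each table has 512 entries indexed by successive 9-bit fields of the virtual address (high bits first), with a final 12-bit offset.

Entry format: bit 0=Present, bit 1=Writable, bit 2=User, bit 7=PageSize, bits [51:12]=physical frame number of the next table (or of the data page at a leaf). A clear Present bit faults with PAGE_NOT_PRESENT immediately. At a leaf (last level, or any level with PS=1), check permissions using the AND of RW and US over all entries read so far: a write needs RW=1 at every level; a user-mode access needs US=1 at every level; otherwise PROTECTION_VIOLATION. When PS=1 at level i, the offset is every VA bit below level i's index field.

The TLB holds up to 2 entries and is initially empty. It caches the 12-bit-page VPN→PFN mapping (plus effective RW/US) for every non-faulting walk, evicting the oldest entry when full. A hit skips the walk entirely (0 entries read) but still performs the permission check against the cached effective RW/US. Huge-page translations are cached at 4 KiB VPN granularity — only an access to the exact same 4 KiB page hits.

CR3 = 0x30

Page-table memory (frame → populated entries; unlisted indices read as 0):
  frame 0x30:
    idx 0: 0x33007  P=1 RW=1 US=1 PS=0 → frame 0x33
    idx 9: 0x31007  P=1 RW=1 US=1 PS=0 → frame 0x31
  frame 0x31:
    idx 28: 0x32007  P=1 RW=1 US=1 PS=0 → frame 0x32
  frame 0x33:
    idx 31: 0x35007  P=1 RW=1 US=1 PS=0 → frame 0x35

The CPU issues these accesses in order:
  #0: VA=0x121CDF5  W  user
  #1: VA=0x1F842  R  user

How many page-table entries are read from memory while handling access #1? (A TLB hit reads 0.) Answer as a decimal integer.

Trace:
#0 VA=0x121CDF5 (w,user):
  L0 @0x30[9] → 0x31007  P=1,RW=1,US=1,PS=0
  L1 @0x31[28] → 0x32007  P=1,RW=1,US=1,PS=0
  ⇒ phys 0x32DF5  [2 reads]
#1 VA=0x1F842 (r,user):
  L0 @0x30[0] → 0x33007  P=1,RW=1,US=1,PS=0
  L1 @0x33[31] → 0x35007  P=1,RW=1,US=1,PS=0
  ⇒ phys 0x35842  [2 reads]

Entries read for #1: 2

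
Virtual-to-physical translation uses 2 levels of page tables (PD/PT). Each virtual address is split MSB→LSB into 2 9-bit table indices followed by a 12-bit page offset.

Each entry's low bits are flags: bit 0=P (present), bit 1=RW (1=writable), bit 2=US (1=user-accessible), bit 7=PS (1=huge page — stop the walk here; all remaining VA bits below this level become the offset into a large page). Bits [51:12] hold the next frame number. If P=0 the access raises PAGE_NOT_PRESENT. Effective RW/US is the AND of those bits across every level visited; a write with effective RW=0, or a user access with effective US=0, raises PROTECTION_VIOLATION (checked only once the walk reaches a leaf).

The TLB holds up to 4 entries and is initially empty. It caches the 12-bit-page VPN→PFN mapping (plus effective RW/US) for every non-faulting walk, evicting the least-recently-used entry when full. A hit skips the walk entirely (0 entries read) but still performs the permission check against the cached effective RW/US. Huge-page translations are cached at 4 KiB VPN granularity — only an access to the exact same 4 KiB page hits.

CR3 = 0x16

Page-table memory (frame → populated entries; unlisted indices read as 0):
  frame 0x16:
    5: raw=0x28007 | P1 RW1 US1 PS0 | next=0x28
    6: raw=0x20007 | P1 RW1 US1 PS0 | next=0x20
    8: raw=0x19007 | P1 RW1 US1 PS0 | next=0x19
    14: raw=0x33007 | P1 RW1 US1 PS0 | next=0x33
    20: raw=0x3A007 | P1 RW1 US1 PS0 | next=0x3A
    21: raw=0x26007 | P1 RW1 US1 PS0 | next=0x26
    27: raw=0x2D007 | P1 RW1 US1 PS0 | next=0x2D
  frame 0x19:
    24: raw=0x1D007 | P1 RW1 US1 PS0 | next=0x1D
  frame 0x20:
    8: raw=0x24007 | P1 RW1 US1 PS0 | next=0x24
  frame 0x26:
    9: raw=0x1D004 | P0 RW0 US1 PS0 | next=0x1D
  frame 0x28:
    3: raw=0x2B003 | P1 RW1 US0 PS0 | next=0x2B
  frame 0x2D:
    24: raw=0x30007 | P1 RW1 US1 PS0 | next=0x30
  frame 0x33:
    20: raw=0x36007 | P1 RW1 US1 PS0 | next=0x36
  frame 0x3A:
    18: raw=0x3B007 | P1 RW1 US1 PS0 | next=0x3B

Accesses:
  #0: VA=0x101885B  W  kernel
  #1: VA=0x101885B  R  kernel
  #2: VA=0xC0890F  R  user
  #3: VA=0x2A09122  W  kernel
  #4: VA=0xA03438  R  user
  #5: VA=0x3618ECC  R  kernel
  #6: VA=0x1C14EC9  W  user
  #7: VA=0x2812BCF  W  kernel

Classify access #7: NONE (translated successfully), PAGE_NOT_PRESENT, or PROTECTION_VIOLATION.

Trace:
#0 VA=0x101885B (w,kernel):
  [0] read 0x16 idx=8: raw=0x19007 flags P=1 W=1 U=1 S=0
  [1] read 0x19 idx=24: raw=0x1D007 flags P=1 W=1 U=1 S=0
  ⇒ phys 0x1D85B  [2 reads]
#1 VA=0x101885B (r,kernel):
  TLB hit vpn=0x1018 → PA=0x1D85B
#2 VA=0xC0890F (r,user):
  [0] read 0x16 idx=6: raw=0x20007 flags P=1 W=1 U=1 S=0
  [1] read 0x20 idx=8: raw=0x24007 flags P=1 W=1 U=1 S=0
  ⇒ phys 0x2490F  [2 reads]
#3 VA=0x2A09122 (w,kernel):
  [0] read 0x16 idx=21: raw=0x26007 flags P=1 W=1 U=1 S=0
  [1] read 0x26 idx=9: raw=0x1D004 flags P=0 W=0 U=1 S=0
  ✗ PAGE_NOT_PRESENT  [2 reads]
#4 VA=0xA03438 (r,user):
  [0] read 0x16 idx=5: raw=0x28007 flags P=1 W=1 U=1 S=0
  [1] read 0x28 idx=3: raw=0x2B003 flags P=1 W=1 U=0 S=0
  ✗ PROTECTION_VIOLATION  [2 reads]
#5 VA=0x3618ECC (r,kernel):
  [0] read 0x16 idx=27: raw=0x2D007 flags P=1 W=1 U=1 S=0
  [1] read 0x2D idx=24: raw=0x30007 flags P=1 W=1 U=1 S=0
  ⇒ phys 0x30ECC  [2 reads]
#6 VA=0x1C14EC9 (w,user):
  [0] read 0x16 idx=14: raw=0x33007 flags P=1 W=1 U=1 S=0
  [1] read 0x33 idx=20: raw=0x36007 flags P=1 W=1 U=1 S=0
  ⇒ phys 0x36EC9  [2 reads]
#7 VA=0x2812BCF (w,kernel):
  [0] read 0x16 idx=20: raw=0x3A007 flags P=1 W=1 U=1 S=0
  [1] read 0x3A idx=18: raw=0x3B007 flags P=1 W=1 U=1 S=0
  ⇒ phys 0x3BBCF  [2 reads]

Access #7 fault: NONE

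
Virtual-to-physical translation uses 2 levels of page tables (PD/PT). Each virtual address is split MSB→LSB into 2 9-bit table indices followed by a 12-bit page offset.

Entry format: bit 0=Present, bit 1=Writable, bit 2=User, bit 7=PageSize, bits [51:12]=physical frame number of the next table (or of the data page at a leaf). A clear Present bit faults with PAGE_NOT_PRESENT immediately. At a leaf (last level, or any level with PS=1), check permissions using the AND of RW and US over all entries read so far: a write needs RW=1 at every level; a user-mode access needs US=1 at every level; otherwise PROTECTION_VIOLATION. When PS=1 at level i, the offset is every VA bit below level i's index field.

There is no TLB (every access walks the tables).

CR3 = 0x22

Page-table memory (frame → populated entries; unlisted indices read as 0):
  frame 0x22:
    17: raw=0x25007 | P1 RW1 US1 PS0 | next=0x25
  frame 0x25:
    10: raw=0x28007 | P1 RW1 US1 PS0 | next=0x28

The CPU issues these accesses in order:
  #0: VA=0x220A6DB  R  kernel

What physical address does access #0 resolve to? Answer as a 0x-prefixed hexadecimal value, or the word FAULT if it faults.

Per-access translation:
#0 VA=0x220A6DB (r,kernel):
  L0 @0x22[17] → 0x25007  P=1,RW=1,US=1,PS=0
  L1 @0x25[10] → 0x28007  P=1,RW=1,US=1,PS=0
  ✓ 0x286DB  — 2 lookups

Access #0 PA: 0x286DB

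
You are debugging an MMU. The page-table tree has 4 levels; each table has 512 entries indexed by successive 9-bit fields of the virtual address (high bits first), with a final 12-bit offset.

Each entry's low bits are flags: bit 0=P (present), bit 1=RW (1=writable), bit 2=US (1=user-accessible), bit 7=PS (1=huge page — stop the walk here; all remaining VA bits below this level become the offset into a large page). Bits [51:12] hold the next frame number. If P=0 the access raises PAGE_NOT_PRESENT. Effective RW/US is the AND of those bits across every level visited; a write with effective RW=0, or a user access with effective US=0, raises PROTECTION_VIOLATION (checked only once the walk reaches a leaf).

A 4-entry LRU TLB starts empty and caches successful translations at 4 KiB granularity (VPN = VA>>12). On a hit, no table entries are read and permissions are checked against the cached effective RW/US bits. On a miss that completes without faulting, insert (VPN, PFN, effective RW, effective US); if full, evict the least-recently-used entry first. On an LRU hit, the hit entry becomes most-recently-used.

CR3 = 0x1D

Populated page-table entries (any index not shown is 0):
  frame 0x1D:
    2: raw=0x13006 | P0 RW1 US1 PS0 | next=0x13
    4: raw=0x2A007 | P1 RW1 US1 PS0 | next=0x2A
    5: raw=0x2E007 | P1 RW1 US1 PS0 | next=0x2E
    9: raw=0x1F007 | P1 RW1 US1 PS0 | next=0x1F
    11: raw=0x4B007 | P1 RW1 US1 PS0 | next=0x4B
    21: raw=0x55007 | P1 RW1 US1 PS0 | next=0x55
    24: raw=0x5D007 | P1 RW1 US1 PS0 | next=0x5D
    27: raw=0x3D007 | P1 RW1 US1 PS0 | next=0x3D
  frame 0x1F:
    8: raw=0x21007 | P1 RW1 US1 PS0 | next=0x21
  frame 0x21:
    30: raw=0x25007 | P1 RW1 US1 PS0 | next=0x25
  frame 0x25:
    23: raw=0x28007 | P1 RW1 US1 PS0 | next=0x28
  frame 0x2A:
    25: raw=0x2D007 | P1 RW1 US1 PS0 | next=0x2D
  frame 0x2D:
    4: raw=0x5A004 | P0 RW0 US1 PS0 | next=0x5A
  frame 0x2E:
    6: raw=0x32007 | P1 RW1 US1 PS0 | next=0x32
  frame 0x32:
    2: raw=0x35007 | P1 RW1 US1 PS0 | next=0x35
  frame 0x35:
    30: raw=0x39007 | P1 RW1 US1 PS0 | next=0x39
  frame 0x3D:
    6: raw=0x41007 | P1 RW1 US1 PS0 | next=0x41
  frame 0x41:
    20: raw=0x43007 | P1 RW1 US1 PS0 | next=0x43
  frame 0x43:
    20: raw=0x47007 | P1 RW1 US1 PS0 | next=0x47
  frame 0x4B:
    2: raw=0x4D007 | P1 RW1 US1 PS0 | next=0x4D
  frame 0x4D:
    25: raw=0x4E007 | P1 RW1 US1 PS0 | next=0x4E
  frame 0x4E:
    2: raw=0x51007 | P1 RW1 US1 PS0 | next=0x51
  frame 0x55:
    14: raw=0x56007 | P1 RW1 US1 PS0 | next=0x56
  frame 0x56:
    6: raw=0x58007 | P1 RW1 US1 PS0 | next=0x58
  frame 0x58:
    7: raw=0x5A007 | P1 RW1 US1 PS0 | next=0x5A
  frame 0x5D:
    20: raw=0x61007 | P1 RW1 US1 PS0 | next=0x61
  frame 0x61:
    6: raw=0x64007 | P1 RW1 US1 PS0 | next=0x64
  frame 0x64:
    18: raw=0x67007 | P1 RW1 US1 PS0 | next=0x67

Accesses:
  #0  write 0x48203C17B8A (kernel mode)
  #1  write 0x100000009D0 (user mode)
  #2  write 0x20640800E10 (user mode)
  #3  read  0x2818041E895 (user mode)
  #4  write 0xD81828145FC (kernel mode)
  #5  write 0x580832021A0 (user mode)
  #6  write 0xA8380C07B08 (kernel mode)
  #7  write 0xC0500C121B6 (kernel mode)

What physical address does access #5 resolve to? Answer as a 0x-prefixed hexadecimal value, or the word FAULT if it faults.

Walk each access:
#0 VA=0x48203C17B8A (w,kernel):
  L0 @0x1D[9] → 0x1F007  P=1,RW=1,US=1,PS=0
  L1 @0x1F[8] → 0x21007  P=1,RW=1,US=1,PS=0
  L2 @0x21[30] → 0x25007  P=1,RW=1,US=1,PS=0
  L3 @0x25[23] → 0x28007  P=1,RW=1,US=1,PS=0
  → PA=0x28B8A  (4 entries read)
#1 VA=0x100000009D0 (w,user):
  L0 @0x1D[2] → 0x13006  P=0,RW=1,US=1,PS=0
  ⇒ fault: PAGE_NOT_PRESENT  — 1 lookups
#2 VA=0x20640800E10 (w,user):
  L0 @0x1D[4] → 0x2A007  P=1,RW=1,US=1,PS=0
  L1 @0x2A[25] → 0x2D007  P=1,RW=1,US=1,PS=0
  L2 @0x2D[4] → 0x5A004  P=0,RW=0,US=1,PS=0
  ⇒ fault: PAGE_NOT_PRESENT  — 3 lookups
#3 VA=0x2818041E895 (r,user):
  L0 @0x1D[5] → 0x2E007  P=1,RW=1,US=1,PS=0
  L1 @0x2E[6] → 0x32007  P=1,RW=1,US=1,PS=0
  L2 @0x32[2] → 0x35007  P=1,RW=1,US=1,PS=0
  L3 @0x35[30] → 0x39007  P=1,RW=1,US=1,PS=0
  → PA=0x39895  (4 entries read)
#4 VA=0xD81828145FC (w,kernel):
  L0 @0x1D[27] → 0x3D007  P=1,RW=1,US=1,PS=0
  L1 @0x3D[6] → 0x41007  P=1,RW=1,US=1,PS=0
  L2 @0x41[20] → 0x43007  P=1,RW=1,US=1,PS=0
  L3 @0x43[20] → 0x47007  P=1,RW=1,US=1,PS=0
  → PA=0x475FC  (4 entries read)
#5 VA=0x580832021A0 (w,user):
  L0 @0x1D[11] → 0x4B007  P=1,RW=1,US=1,PS=0
  L1 @0x4B[2] → 0x4D007  P=1,RW=1,US=1,PS=0
  L2 @0x4D[25] → 0x4E007  P=1,RW=1,US=1,PS=0
  L3 @0x4E[2] → 0x51007  P=1,RW=1,US=1,PS=0
  → PA=0x511A0  (4 entries read)
#6 VA=0xA8380C07B08 (w,kernel):
  L0 @0x1D[21] → 0x55007  P=1,RW=1,US=1,PS=0
  L1 @0x55[14] → 0x56007  P=1,RW=1,US=1,PS=0
  L2 @0x56[6] → 0x58007  P=1,RW=1,US=1,PS=0
  L3 @0x58[7] → 0x5A007  P=1,RW=1,US=1,PS=0
  → PA=0x5AB08  (4 entries read)
#7 VA=0xC0500C121B6 (w,kernel):
  L0 @0x1D[24] → 0x5D007  P=1,RW=1,US=1,PS=0
  L1 @0x5D[20] → 0x61007  P=1,RW=1,US=1,PS=0
  L2 @0x61[6] → 0x64007  P=1,RW=1,US=1,PS=0
  L3 @0x64[18] → 0x67007  P=1,RW=1,US=1,PS=0
  → PA=0x671B6  (4 entries read)

Access #5 PA: 0x511A0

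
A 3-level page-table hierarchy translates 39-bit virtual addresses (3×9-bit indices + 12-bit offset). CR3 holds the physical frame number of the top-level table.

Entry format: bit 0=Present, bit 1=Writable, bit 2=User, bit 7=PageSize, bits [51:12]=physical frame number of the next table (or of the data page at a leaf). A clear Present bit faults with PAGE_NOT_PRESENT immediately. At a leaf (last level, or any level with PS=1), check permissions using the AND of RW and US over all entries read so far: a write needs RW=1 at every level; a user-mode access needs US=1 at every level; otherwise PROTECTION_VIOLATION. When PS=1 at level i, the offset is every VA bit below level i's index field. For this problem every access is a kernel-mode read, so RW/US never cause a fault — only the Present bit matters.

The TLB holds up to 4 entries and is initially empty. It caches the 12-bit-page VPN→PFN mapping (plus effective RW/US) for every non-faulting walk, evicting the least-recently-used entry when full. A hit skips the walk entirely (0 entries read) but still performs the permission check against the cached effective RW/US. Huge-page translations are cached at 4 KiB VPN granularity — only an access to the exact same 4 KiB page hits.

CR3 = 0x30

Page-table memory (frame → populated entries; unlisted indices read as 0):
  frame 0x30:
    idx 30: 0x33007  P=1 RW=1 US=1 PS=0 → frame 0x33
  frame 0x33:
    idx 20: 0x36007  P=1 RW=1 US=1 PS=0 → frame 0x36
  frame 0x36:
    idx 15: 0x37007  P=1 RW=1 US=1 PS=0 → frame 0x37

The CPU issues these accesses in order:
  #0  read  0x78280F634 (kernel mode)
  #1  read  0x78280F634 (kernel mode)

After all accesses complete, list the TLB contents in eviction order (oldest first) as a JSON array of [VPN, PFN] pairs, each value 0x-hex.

Per-access translation:
#0 VA=0x78280F634 (r,kernel):
  L0: frame=0x30 idx=30 entry=0x33007 [P=1 RW=1 US=1 PS=0]
  L1: frame=0x33 idx=20 entry=0x36007 [P=1 RW=1 US=1 PS=0]
  L2: frame=0x36 idx=15 entry=0x37007 [P=1 RW=1 US=1 PS=0]
  ⇒ phys 0x37634  [3 reads]
#1 VA=0x78280F634 (r,kernel):
  TLB hit vpn=0x78280F → PA=0x37634

TLB: [["0x78280F", "0x37"]]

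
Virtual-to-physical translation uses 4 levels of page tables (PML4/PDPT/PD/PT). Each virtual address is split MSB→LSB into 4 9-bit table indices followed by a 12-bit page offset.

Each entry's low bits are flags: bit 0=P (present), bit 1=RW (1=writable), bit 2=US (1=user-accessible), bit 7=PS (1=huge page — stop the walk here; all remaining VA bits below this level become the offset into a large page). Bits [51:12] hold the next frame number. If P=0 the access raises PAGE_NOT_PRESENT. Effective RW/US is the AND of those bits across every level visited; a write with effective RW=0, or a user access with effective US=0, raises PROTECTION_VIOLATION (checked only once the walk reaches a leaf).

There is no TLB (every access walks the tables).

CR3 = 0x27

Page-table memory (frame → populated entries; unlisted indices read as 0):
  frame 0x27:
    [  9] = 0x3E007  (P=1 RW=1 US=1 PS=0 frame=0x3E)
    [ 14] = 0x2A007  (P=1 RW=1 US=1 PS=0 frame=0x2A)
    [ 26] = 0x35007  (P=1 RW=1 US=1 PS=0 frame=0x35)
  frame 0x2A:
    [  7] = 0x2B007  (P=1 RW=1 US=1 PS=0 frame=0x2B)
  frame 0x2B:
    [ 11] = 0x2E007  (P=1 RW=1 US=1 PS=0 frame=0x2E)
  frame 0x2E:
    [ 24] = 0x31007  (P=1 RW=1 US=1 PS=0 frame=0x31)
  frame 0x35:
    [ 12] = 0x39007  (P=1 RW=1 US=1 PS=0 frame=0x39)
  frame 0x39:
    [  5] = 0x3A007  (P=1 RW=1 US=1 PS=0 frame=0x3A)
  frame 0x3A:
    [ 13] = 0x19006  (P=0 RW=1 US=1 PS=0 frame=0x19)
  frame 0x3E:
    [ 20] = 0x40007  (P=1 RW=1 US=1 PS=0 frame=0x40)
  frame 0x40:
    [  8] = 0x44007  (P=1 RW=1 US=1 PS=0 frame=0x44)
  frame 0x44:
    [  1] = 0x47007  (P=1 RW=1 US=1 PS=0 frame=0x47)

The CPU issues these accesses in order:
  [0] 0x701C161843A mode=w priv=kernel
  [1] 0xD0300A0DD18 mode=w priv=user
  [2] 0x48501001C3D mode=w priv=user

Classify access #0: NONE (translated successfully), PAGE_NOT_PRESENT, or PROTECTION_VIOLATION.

Trace:
#0 VA=0x701C161843A (w,kernel):
  L0 @0x27[14] → 0x2A007  P=1,RW=1,US=1,PS=0
  L1 @0x2A[7] → 0x2B007  P=1,RW=1,US=1,PS=0
  L2 @0x2B[11] → 0x2E007  P=1,RW=1,US=1,PS=0
  L3 @0x2E[24] → 0x31007  P=1,RW=1,US=1,PS=0
  → PA=0x3143A  (4 entries read)
#1 VA=0xD0300A0DD18 (w,user):
  L0 @0x27[26] → 0x35007  P=1,RW=1,US=1,PS=0
  L1 @0x35[12] → 0x39007  P=1,RW=1,US=1,PS=0
  L2 @0x39[5] → 0x3A007  P=1,RW=1,US=1,PS=0
  L3 @0x3A[13] → 0x19006  P=0,RW=1,US=1,PS=0
  ⇒ fault: PAGE_NOT_PRESENT  — 4 lookups
#2 VA=0x48501001C3D (w,user):
  L0 @0x27[9] → 0x3E007  P=1,RW=1,US=1,PS=0
  L1 @0x3E[20] → 0x40007  P=1,RW=1,US=1,PS=0
  L2 @0x40[8] → 0x44007  P=1,RW=1,US=1,PS=0
  L3 @0x44[1] → 0x47007  P=1,RW=1,US=1,PS=0
  → PA=0x47C3D  (4 entries read)

Access #0 fault: NONE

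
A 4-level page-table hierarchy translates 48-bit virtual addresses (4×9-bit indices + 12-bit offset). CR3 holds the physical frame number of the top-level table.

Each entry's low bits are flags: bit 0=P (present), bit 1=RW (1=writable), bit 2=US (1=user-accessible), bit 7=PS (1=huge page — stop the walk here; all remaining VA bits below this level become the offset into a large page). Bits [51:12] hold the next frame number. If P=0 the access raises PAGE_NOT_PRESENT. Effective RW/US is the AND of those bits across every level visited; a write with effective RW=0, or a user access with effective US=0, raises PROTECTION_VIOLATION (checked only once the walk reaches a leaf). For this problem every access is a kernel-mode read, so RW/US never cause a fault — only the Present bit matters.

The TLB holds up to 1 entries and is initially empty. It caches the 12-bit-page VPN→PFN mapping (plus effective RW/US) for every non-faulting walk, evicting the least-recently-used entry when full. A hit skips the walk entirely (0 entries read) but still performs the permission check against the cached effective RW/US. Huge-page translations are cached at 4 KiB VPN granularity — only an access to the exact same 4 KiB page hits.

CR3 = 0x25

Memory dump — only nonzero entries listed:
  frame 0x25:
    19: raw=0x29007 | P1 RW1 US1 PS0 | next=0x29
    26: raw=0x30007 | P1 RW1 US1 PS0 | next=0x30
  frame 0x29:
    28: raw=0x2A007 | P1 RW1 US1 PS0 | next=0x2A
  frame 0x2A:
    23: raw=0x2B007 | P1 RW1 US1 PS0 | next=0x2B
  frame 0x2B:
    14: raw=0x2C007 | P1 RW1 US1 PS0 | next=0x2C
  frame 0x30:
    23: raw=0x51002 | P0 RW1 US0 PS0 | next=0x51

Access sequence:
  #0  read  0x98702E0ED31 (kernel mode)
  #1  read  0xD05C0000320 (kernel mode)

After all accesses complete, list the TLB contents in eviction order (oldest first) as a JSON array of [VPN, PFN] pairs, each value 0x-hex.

Per-access translation:
#0 VA=0x98702E0ED31 (r,kernel):
  L0 @0x25[19] → 0x29007  P=1,RW=1,US=1,PS=0
  L1 @0x29[28] → 0x2A007  P=1,RW=1,US=1,PS=0
  L2 @0x2A[23] → 0x2B007  P=1,RW=1,US=1,PS=0
  L3 @0x2B[14] → 0x2C007  P=1,RW=1,US=1,PS=0
  → PA=0x2CD31  (4 entries read)
#1 VA=0xD05C0000320 (r,kernel):
  L0 @0x25[26] → 0x30007  P=1,RW=1,US=1,PS=0
  L1 @0x30[23] → 0x51002  P=0,RW=1,US=0,PS=0
  ✗ PAGE_NOT_PRESENT  [2 reads]

TLB: [["0x98702E0E", "0x2C"]]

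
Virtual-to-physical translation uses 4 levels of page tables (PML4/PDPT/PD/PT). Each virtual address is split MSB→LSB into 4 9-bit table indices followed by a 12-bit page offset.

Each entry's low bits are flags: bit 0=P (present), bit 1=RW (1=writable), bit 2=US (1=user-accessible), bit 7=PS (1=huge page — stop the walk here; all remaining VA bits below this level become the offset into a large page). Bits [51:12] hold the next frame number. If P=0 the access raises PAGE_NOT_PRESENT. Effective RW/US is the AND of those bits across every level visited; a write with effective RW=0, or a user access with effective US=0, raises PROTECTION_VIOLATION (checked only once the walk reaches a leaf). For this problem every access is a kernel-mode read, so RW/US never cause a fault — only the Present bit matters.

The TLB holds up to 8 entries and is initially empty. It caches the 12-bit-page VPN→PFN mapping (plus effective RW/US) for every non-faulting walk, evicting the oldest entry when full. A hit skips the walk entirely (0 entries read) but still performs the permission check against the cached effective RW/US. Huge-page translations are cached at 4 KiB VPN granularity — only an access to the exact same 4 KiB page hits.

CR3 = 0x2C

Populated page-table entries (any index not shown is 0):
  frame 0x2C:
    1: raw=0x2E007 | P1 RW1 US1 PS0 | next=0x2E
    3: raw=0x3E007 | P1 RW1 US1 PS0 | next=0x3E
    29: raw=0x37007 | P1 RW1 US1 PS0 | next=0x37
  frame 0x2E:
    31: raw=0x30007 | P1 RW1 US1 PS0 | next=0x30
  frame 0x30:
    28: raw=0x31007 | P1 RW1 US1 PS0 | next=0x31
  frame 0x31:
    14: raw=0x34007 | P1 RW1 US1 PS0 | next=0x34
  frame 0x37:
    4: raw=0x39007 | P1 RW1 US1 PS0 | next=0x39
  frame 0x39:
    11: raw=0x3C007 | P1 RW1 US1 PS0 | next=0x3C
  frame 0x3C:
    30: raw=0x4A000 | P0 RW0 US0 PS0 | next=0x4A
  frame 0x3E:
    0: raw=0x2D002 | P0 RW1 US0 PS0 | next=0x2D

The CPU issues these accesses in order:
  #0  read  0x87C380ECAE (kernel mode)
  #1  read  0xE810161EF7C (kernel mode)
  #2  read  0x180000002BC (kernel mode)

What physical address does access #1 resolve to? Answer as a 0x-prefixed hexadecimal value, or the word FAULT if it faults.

Per-access translation:
#0 VA=0x87C380ECAE (r,kernel):
  L0 @0x2C[1] → 0x2E007  P=1,RW=1,US=1,PS=0
  L1 @0x2E[31] → 0x30007  P=1,RW=1,US=1,PS=0
  L2 @0x30[28] → 0x31007  P=1,RW=1,US=1,PS=0
  L3 @0x31[14] → 0x34007  P=1,RW=1,US=1,PS=0
  ⇒ phys 0x34CAE  [4 reads]
#1 VA=0xE810161EF7C (r,kernel):
  L0 @0x2C[29] → 0x37007  P=1,RW=1,US=1,PS=0
  L1 @0x37[4] → 0x39007  P=1,RW=1,US=1,PS=0
  L2 @0x39[11] → 0x3C007  P=1,RW=1,US=1,PS=0
  L3 @0x3C[30] → 0x4A000  P=0,RW=0,US=0,PS=0
  ⇒ fault: PAGE_NOT_PRESENT  — 4 lookups
#2 VA=0x180000002BC (r,kernel):
  L0 @0x2C[3] → 0x3E007  P=1,RW=1,US=1,PS=0
  L1 @0x3E[0] → 0x2D002  P=0,RW=1,US=0,PS=0
  ⇒ fault: PAGE_NOT_PRESENT  — 2 lookups

Access #1 PA: FAULT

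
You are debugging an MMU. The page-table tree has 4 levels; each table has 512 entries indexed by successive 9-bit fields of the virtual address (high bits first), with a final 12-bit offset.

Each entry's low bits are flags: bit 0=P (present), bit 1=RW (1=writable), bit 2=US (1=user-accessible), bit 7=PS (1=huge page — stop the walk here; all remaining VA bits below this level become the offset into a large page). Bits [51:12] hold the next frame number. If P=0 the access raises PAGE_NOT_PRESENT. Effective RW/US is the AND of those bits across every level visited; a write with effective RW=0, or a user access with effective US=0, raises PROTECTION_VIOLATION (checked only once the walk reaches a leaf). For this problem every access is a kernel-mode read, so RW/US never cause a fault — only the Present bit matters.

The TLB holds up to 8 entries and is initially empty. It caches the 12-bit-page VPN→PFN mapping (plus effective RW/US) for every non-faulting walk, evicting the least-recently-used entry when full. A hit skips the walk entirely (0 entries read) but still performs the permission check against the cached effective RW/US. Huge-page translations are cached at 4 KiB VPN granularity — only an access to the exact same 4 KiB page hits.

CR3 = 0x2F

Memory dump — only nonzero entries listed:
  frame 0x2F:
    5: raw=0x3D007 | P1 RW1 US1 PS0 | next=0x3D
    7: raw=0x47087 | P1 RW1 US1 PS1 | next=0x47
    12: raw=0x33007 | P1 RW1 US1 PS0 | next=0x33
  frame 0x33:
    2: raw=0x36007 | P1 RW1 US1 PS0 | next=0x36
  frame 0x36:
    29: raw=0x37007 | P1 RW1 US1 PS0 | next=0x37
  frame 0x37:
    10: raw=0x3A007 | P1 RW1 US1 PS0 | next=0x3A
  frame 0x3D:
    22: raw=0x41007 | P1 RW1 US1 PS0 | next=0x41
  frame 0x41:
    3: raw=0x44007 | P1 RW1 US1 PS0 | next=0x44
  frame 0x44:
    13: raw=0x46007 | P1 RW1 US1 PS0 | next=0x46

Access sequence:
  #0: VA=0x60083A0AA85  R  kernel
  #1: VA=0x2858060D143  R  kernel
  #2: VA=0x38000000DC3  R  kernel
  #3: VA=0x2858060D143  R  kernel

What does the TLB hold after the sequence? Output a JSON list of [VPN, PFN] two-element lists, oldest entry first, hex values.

Per-access translation:
#0 VA=0x60083A0AA85 (r,kernel):
  lvl0: tbl 0x2F, slot 12 ⇒ 0x33007 (P1/RW1/US1/PS0)
  lvl1: tbl 0x33, slot 2 ⇒ 0x36007 (P1/RW1/US1/PS0)
  lvl2: tbl 0x36, slot 29 ⇒ 0x37007 (P1/RW1/US1/PS0)
  lvl3: tbl 0x37, slot 10 ⇒ 0x3A007 (P1/RW1/US1/PS0)
  ✓ 0x3AA85  — 4 lookups
#1 VA=0x2858060D143 (r,kernel):
  lvl0: tbl 0x2F, slot 5 ⇒ 0x3D007 (P1/RW1/US1/PS0)
  lvl1: tbl 0x3D, slot 22 ⇒ 0x41007 (P1/RW1/US1/PS0)
  lvl2: tbl 0x41, slot 3 ⇒ 0x44007 (P1/RW1/US1/PS0)
  lvl3: tbl 0x44, slot 13 ⇒ 0x46007 (P1/RW1/US1/PS0)
  ✓ 0x46143  — 4 lookups
#2 VA=0x38000000DC3 (r,kernel):
  lvl0: tbl 0x2F, slot 7 ⇒ 0x47087 (P1/RW1/US1/PS1)
  ✓ 0x47DC3 (huge @L0)  — 1 lookups
#3 VA=0x2858060D143 (r,kernel):
  TLB hit vpn=0x2858060D → PA=0x46143

TLB: [["0x60083A0A", "0x3A"], ["0x38000000", "0x47"], ["0x2858060D", "0x46"]]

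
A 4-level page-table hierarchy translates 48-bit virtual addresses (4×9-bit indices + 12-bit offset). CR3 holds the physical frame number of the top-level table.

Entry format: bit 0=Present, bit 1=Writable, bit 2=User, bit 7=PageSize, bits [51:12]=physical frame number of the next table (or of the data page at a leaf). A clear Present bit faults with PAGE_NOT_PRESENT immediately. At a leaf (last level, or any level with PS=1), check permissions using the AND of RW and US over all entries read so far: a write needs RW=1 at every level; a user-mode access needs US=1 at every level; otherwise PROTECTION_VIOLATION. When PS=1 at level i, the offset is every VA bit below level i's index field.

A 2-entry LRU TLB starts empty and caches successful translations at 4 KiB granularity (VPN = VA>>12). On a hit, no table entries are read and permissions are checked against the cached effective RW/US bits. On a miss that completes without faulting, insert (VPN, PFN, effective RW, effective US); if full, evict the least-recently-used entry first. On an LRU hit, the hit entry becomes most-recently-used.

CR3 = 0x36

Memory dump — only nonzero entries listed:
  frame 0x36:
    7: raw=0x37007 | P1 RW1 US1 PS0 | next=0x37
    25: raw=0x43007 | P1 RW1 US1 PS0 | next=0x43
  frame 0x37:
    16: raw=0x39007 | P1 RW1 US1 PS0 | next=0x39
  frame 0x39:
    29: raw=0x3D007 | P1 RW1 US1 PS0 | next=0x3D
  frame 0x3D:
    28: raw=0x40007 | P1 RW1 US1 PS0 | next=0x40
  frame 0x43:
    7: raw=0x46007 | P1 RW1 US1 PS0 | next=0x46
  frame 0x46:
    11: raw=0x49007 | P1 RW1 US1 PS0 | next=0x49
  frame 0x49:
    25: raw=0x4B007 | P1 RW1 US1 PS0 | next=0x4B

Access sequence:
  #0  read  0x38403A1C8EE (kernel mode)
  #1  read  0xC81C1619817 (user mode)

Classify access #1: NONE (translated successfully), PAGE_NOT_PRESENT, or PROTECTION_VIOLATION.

Walk each access:
#0 VA=0x38403A1C8EE (r,kernel):
  lvl0: tbl 0x36, slot 7 ⇒ 0x37007 (P1/RW1/US1/PS0)
  lvl1: tbl 0x37, slot 16 ⇒ 0x39007 (P1/RW1/US1/PS0)
  lvl2: tbl 0x39, slot 29 ⇒ 0x3D007 (P1/RW1/US1/PS0)
  lvl3: tbl 0x3D, slot 28 ⇒ 0x40007 (P1/RW1/US1/PS0)
  ⇒ phys 0x408EE  [4 reads]
#1 VA=0xC81C1619817 (r,user):
  lvl0: tbl 0x36, slot 25 ⇒ 0x43007 (P1/RW1/US1/PS0)
  lvl1: tbl 0x43, slot 7 ⇒ 0x46007 (P1/RW1/US1/PS0)
  lvl2: tbl 0x46, slot 11 ⇒ 0x49007 (P1/RW1/US1/PS0)
  lvl3: tbl 0x49, slot 25 ⇒ 0x4B007 (P1/RW1/US1/PS0)
  ⇒ phys 0x4B817  [4 reads]

Access #1 fault: NONE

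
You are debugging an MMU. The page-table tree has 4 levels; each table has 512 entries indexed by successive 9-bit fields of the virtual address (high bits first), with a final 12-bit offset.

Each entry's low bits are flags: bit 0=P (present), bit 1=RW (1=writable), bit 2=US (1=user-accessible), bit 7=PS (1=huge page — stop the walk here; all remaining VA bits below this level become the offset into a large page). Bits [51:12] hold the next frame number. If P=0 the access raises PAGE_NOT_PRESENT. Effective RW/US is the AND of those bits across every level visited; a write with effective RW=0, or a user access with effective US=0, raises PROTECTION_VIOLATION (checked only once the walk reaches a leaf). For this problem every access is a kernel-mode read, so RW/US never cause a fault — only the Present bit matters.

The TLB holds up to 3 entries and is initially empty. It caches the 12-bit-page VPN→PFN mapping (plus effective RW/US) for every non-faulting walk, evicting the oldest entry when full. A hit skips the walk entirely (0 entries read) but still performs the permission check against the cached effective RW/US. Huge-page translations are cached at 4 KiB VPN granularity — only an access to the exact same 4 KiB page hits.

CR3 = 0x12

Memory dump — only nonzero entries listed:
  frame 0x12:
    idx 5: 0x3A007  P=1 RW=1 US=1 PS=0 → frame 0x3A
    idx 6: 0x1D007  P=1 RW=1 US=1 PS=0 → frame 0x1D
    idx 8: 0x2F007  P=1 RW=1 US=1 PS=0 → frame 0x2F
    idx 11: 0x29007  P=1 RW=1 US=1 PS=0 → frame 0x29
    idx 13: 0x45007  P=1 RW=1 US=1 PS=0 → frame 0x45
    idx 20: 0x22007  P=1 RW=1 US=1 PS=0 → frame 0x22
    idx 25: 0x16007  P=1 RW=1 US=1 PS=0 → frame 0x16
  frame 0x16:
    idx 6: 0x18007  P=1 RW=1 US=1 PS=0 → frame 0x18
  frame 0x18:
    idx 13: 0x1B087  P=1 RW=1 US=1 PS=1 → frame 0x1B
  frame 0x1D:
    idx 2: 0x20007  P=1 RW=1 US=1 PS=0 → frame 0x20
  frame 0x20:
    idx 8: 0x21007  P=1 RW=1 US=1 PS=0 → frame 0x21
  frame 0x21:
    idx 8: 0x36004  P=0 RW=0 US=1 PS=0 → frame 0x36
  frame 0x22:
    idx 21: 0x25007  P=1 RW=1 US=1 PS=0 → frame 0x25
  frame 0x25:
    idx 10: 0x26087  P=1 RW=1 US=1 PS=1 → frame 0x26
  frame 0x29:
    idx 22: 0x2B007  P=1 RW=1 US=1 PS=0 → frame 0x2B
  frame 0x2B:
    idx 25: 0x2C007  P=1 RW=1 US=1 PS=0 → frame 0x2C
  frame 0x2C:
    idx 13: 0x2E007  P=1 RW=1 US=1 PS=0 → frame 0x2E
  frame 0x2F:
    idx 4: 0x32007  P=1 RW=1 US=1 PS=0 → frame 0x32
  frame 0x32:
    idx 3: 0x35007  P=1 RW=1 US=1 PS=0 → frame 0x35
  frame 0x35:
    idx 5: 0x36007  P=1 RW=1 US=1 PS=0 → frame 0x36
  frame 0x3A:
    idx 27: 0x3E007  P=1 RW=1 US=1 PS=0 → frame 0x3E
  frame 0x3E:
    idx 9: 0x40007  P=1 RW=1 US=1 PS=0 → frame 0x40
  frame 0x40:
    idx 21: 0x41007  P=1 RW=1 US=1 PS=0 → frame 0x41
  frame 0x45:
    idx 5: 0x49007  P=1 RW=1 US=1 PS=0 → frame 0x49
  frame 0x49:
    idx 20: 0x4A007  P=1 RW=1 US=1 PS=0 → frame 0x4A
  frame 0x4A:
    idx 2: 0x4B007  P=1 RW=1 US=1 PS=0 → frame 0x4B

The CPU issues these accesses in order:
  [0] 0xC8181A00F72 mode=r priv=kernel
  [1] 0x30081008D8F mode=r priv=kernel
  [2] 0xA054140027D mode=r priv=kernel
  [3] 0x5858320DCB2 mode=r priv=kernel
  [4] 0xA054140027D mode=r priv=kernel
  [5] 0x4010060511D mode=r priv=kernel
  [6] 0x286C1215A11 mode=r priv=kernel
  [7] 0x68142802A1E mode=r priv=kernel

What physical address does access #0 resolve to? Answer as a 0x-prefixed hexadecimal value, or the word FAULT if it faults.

Walk each access:
#0 VA=0xC8181A00F72 (r,kernel):
  [0] read 0x12 idx=25: raw=0x16007 flags P=1 W=1 U=1 S=0
  [1] read 0x16 idx=6: raw=0x18007 flags P=1 W=1 U=1 S=0
  [2] read 0x18 idx=13: raw=0x1B087 flags P=1 W=1 U=1 S=1
  ✓ 0x1BF72 (huge @L2)  — 3 lookups
#1 VA=0x30081008D8F (r,kernel):
  [0] read 0x12 idx=6: raw=0x1D007 flags P=1 W=1 U=1 S=0
  [1] read 0x1D idx=2: raw=0x20007 flags P=1 W=1 U=1 S=0
  [2] read 0x20 idx=8: raw=0x21007 flags P=1 W=1 U=1 S=0
  [3] read 0x21 idx=8: raw=0x36004 flags P=0 W=0 U=1 S=0
  → PAGE_NOT_PRESENT  (4 entries read)
#2 VA=0xA054140027D (r,kernel):
  [0] read 0x12 idx=20: raw=0x22007 flags P=1 W=1 U=1 S=0
  [1] read 0x22 idx=21: raw=0x25007 flags P=1 W=1 U=1 S=0
  [2] read 0x25 idx=10: raw=0x26087 flags P=1 W=1 U=1 S=1
  ✓ 0x2627D (huge @L2)  — 3 lookups
#3 VA=0x5858320DCB2 (r,kernel):
  [0] read 0x12 idx=11: raw=0x29007 flags P=1 W=1 U=1 S=0
  [1] read 0x29 idx=22: raw=0x2B007 flags P=1 W=1 U=1 S=0
  [2] read 0x2B idx=25: raw=0x2C007 flags P=1 W=1 U=1 S=0
  [3] read 0x2C idx=13: raw=0x2E007 flags P=1 W=1 U=1 S=0
  ✓ 0x2ECB2  — 4 lookups
#4 VA=0xA054140027D (r,kernel):
  TLB hit vpn=0xA0541400 → PA=0x2627D
#5 VA=0x4010060511D (r,kernel):
  [0] read 0x12 idx=8: raw=0x2F007 flags P=1 W=1 U=1 S=0
  [1] read 0x2F idx=4: raw=0x32007 flags P=1 W=1 U=1 S=0
  [2] read 0x32 idx=3: raw=0x35007 flags P=1 W=1 U=1 S=0
  [3] read 0x35 idx=5: raw=0x36007 flags P=1 W=1 U=1 S=0
  ✓ 0x3611D  — 4 lookups
#6 VA=0x286C1215A11 (r,kernel):
  [0] read 0x12 idx=5: raw=0x3A007 flags P=1 W=1 U=1 S=0
  [1] read 0x3A idx=27: raw=0x3E007 flags P=1 W=1 U=1 S=0
  [2] read 0x3E idx=9: raw=0x40007 flags P=1 W=1 U=1 S=0
  [3] read 0x40 idx=21: raw=0x41007 flags P=1 W=1 U=1 S=0
  ✓ 0x41A11  — 4 lookups
#7 VA=0x68142802A1E (r,kernel):
  [0] read 0x12 idx=13: raw=0x45007 flags P=1 W=1 U=1 S=0
  [1] read 0x45 idx=5: raw=0x49007 flags P=1 W=1 U=1 S=0
  [2] read 0x49 idx=20: raw=0x4A007 flags P=1 W=1 U=1 S=0
  [3] read 0x4A idx=2: raw=0x4B007 flags P=1 W=1 U=1 S=0
  ✓ 0x4BA1E  — 4 lookups

Access #0 PA: 0x1BF72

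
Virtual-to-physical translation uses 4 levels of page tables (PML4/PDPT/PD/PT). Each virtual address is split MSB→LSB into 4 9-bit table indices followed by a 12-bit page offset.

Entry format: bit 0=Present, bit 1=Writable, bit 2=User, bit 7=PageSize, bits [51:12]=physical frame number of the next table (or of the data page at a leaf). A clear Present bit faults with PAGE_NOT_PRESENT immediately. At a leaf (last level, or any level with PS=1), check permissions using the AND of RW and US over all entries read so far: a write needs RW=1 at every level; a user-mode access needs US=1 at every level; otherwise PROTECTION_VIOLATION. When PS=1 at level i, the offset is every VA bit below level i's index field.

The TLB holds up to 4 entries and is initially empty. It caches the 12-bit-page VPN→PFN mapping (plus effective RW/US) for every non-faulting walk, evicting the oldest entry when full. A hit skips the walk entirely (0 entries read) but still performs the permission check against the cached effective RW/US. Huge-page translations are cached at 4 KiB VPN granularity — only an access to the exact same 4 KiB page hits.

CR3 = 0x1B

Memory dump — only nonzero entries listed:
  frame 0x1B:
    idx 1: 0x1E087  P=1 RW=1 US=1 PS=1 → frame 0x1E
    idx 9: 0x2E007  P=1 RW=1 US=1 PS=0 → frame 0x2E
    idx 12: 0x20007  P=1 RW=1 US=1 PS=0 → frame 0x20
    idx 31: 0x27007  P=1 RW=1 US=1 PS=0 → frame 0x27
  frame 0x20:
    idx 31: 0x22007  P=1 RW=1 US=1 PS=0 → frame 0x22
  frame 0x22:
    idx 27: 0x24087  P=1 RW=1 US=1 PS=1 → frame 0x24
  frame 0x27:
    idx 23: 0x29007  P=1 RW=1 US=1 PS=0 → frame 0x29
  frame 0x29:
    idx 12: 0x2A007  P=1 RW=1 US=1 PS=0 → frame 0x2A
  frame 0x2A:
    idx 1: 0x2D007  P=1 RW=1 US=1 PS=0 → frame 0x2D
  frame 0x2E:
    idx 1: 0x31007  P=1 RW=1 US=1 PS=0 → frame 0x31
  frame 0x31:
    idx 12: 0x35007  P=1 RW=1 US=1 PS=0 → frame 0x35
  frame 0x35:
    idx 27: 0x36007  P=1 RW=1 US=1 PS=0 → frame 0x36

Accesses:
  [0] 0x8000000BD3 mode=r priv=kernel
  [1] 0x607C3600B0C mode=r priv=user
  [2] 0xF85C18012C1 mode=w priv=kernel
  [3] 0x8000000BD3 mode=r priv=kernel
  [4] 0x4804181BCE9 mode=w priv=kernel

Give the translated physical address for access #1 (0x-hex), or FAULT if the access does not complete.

Walk each access:
#0 VA=0x8000000BD3 (r,kernel):
  L0: frame=0x1B idx=1 entry=0x1E087 [P=1 RW=1 US=1 PS=1]
  ⇒ phys 0x1EBD3 (huge @L0)  [1 reads]
#1 VA=0x607C3600B0C (r,user):
  L0: frame=0x1B idx=12 entry=0x20007 [P=1 RW=1 US=1 PS=0]
  L1: frame=0x20 idx=31 entry=0x22007 [P=1 RW=1 US=1 PS=0]
  L2: frame=0x22 idx=27 entry=0x24087 [P=1 RW=1 US=1 PS=1]
  ⇒ phys 0x24B0C (huge @L2)  [3 reads]
#2 VA=0xF85C18012C1 (w,kernel):
  L0: frame=0x1B idx=31 entry=0x27007 [P=1 RW=1 US=1 PS=0]
  L1: frame=0x27 idx=23 entry=0x29007 [P=1 RW=1 US=1 PS=0]
  L2: frame=0x29 idx=12 entry=0x2A007 [P=1 RW=1 US=1 PS=0]
  L3: frame=0x2A idx=1 entry=0x2D007 [P=1 RW=1 US=1 PS=0]
  ⇒ phys 0x2D2C1  [4 reads]
#3 VA=0x8000000BD3 (r,kernel):
  TLB hit vpn=0x8000000 → PA=0x1EBD3
#4 VA=0x4804181BCE9 (w,kernel):
  L0: frame=0x1B idx=9 entry=0x2E007 [P=1 RW=1 US=1 PS=0]
  L1: frame=0x2E idx=1 entry=0x31007 [P=1 RW=1 US=1 PS=0]
  L2: frame=0x31 idx=12 entry=0x35007 [P=1 RW=1 US=1 PS=0]
  L3: frame=0x35 idx=27 entry=0x36007 [P=1 RW=1 US=1 PS=0]
  ⇒ phys 0x36CE9  [4 reads]

Access #1 PA: 0x24B0C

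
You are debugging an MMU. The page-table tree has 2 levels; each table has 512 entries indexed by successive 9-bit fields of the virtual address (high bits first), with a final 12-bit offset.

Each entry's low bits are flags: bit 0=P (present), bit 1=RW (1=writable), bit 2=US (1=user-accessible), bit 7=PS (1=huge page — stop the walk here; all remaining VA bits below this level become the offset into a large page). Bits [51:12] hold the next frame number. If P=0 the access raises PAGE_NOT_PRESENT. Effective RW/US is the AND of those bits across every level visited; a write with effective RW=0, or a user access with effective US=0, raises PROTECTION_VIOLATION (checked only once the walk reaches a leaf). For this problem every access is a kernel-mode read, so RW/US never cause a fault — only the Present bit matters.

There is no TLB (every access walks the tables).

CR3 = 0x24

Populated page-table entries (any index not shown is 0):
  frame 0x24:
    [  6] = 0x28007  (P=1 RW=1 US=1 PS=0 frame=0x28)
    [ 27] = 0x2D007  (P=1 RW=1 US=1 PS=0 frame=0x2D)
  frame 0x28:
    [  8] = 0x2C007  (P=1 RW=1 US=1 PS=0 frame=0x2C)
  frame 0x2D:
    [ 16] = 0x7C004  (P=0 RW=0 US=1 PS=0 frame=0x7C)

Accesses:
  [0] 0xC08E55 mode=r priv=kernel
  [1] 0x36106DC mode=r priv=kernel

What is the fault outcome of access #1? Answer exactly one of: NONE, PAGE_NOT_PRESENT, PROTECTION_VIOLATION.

Trace:
#0 VA=0xC08E55 (r,kernel):
  [0] read 0x24 idx=6: raw=0x28007 flags P=1 W=1 U=1 S=0
  [1] read 0x28 idx=8: raw=0x2C007 flags P=1 W=1 U=1 S=0
  → PA=0x2CE55  (2 entries read)
#1 VA=0x36106DC (r,kernel):
  [0] read 0x24 idx=27: raw=0x2D007 flags P=1 W=1 U=1 S=0
  [1] read 0x2D idx=16: raw=0x7C004 flags P=0 W=0 U=1 S=0
  ✗ PAGE_NOT_PRESENT  [2 reads]

Access #1 fault: PAGE_NOT_PRESENT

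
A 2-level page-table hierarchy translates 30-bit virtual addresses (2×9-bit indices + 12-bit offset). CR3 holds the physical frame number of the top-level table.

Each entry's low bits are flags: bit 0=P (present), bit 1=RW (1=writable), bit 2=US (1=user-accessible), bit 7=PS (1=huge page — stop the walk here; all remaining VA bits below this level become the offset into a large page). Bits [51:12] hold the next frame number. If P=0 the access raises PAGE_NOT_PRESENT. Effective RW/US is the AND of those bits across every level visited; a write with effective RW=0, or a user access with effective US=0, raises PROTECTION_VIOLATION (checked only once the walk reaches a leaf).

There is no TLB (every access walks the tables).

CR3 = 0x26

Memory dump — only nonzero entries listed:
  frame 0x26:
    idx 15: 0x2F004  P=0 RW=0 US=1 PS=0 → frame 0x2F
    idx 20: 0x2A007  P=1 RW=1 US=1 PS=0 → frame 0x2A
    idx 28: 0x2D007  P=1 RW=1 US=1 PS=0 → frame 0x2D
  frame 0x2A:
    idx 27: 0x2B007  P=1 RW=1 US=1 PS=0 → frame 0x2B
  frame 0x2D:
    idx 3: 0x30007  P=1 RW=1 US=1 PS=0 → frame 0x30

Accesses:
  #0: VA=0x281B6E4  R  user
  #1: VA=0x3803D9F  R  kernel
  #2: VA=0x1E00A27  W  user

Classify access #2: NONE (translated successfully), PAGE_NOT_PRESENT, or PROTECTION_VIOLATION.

Trace:
#0 VA=0x281B6E4 (r,user):
  L0 @0x26[20] → 0x2A007  P=1,RW=1,US=1,PS=0
  L1 @0x2A[27] → 0x2B007  P=1,RW=1,US=1,PS=0
  → PA=0x2B6E4  (2 entries read)
#1 VA=0x3803D9F (r,kernel):
  L0 @0x26[28] → 0x2D007  P=1,RW=1,US=1,PS=0
  L1 @0x2D[3] → 0x30007  P=1,RW=1,US=1,PS=0
  → PA=0x30D9F  (2 entries read)
#2 VA=0x1E00A27 (w,user):
  L0 @0x26[15] → 0x2F004  P=0,RW=0,US=1,PS=0
  ⇒ fault: PAGE_NOT_PRESENT  — 1 lookups

Access #2 fault: PAGE_NOT_PRESENT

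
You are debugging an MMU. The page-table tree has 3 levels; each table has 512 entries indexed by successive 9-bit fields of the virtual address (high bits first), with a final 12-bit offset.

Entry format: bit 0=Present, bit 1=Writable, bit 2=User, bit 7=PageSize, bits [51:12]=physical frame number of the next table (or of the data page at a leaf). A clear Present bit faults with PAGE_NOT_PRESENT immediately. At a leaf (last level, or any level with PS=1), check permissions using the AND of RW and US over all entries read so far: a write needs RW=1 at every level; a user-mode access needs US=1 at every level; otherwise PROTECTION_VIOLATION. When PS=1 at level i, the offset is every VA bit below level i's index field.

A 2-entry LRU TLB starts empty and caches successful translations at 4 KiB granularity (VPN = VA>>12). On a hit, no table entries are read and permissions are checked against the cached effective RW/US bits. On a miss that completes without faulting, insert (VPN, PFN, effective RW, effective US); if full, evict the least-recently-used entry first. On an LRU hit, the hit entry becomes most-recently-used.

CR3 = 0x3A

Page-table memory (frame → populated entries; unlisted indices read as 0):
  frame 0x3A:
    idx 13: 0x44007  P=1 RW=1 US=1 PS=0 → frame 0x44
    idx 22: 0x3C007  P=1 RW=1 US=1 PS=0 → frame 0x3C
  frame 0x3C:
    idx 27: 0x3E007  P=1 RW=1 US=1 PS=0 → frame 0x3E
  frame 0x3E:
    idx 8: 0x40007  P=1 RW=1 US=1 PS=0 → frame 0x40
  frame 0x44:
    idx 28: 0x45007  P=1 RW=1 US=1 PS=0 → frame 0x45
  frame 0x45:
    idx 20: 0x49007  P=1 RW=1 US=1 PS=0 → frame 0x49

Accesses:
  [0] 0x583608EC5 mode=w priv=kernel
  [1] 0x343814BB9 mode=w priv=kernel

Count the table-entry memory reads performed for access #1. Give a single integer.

Per-access translation:
#0 VA=0x583608EC5 (w,kernel):
  lvl0: tbl 0x3A, slot 22 ⇒ 0x3C007 (P1/RW1/US1/PS0)
  lvl1: tbl 0x3C, slot 27 ⇒ 0x3E007 (P1/RW1/US1/PS0)
  lvl2: tbl 0x3E, slot 8 ⇒ 0x40007 (P1/RW1/US1/PS0)
  ✓ 0x40EC5  — 3 lookups
#1 VA=0x343814BB9 (w,kernel):
  lvl0: tbl 0x3A, slot 13 ⇒ 0x44007 (P1/RW1/US1/PS0)
  lvl1: tbl 0x44, slot 28 ⇒ 0x45007 (P1/RW1/US1/PS0)
  lvl2: tbl 0x45, slot 20 ⇒ 0x49007 (P1/RW1/US1/PS0)
  ✓ 0x49BB9  — 3 lookups

Entries read for #1: 3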